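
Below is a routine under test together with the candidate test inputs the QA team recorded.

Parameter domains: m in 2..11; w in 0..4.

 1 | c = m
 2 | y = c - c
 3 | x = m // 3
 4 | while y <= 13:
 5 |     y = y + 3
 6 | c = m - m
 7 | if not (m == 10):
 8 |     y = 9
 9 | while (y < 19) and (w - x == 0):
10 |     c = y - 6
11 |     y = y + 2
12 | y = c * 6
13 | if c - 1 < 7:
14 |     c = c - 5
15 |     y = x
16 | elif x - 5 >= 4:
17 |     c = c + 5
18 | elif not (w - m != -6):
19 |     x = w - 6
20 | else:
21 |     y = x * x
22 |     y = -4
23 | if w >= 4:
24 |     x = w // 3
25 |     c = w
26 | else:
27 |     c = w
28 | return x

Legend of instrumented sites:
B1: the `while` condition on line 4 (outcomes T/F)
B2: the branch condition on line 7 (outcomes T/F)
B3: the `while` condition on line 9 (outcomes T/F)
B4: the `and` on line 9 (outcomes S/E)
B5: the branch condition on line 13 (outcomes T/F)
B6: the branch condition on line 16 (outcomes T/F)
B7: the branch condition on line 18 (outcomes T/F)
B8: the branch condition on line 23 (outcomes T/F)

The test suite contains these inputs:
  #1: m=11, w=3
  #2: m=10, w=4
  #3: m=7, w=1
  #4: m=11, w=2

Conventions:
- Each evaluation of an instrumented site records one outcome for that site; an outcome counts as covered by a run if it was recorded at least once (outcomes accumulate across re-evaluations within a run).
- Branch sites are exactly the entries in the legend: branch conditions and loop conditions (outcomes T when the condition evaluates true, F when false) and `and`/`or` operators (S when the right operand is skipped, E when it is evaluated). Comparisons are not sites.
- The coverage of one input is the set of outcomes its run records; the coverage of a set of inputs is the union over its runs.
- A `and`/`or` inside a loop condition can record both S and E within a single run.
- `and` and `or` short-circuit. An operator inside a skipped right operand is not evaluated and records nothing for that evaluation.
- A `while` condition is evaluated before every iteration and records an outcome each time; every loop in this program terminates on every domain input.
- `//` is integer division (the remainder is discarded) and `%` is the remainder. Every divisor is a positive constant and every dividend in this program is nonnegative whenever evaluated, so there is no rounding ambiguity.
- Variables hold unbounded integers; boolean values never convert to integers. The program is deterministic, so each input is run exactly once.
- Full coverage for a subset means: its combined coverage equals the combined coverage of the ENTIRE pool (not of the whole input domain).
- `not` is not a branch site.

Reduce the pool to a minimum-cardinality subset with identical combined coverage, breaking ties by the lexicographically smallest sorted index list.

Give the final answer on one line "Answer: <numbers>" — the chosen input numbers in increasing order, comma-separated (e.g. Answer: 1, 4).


run #1 (m=11, w=3) runs B1->T, B1->T, B1->T, B1->T, B1->T, B1->F, B2->T, B4->E, B3->T, B4->E, B3->T, B4->E, B3->T, B4->E, ...; records B1=T, B1=F, B2=T, B3=T, B3=F, B4=S, B4=E, B5=F, B6=F, B7=F, B8=F
run #2 (m=10, w=4) runs B1->T, B1->T, B1->T, B1->T, B1->T, B1->F, B2->F, B4->E, B3->F, B5->T, B8->T; records B1=T, B1=F, B2=F, B3=F, B4=E, B5=T, B8=T
run #3 (m=7, w=1) runs B1->T, B1->T, B1->T, B1->T, B1->T, B1->F, B2->T, B4->E, B3->F, B5->T, B8->F; records B1=T, B1=F, B2=T, B3=F, B4=E, B5=T, B8=F
run #4 (m=11, w=2) runs B1->T, B1->T, B1->T, B1->T, B1->T, B1->F, B2->T, B4->E, B3->F, B5->T, B8->F; records B1=T, B1=F, B2=T, B3=F, B4=E, B5=T, B8=F
together the pool reaches 14 outcomes: B1=T, B1=F, B2=T, B2=F, B3=T, B3=F, B4=S, B4=E, B5=T, B5=F, B6=F, B7=F, B8=T, B8=F
no size-1 subset reaches all 14 outcomes (best union: 11/14)
at size 2, {1, 2} reaches all 14 outcomes; every lexicographically earlier size-2 subset fails
Answer: 1, 2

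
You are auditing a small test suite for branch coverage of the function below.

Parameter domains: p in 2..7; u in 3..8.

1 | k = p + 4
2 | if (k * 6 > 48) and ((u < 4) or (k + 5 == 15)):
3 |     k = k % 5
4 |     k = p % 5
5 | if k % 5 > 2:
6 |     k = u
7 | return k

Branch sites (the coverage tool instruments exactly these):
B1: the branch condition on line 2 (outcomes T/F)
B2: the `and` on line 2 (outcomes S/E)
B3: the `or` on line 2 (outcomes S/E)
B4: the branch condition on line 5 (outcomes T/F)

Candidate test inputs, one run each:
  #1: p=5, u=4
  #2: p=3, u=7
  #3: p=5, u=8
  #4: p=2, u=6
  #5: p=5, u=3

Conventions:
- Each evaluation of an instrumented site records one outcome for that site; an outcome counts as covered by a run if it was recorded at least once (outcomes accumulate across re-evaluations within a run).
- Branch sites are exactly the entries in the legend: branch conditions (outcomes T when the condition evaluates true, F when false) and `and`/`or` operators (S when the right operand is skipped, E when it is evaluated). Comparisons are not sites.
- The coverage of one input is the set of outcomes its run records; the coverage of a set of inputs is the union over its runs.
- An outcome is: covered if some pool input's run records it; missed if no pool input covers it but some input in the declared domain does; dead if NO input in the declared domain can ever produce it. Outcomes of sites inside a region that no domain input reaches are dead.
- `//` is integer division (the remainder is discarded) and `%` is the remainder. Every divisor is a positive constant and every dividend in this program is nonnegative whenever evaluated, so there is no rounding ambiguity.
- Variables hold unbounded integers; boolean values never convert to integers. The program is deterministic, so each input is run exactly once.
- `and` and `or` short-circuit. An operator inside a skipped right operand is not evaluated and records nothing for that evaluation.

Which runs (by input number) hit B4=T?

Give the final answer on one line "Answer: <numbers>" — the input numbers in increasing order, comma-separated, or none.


input #1 (p=5, u=4): hits B4=T
input #2 (p=3, u=7): never hits B4=T
input #3 (p=5, u=8): hits B4=T
input #4 (p=2, u=6): never hits B4=T
input #5 (p=5, u=3): never hits B4=T
Answer: 1, 3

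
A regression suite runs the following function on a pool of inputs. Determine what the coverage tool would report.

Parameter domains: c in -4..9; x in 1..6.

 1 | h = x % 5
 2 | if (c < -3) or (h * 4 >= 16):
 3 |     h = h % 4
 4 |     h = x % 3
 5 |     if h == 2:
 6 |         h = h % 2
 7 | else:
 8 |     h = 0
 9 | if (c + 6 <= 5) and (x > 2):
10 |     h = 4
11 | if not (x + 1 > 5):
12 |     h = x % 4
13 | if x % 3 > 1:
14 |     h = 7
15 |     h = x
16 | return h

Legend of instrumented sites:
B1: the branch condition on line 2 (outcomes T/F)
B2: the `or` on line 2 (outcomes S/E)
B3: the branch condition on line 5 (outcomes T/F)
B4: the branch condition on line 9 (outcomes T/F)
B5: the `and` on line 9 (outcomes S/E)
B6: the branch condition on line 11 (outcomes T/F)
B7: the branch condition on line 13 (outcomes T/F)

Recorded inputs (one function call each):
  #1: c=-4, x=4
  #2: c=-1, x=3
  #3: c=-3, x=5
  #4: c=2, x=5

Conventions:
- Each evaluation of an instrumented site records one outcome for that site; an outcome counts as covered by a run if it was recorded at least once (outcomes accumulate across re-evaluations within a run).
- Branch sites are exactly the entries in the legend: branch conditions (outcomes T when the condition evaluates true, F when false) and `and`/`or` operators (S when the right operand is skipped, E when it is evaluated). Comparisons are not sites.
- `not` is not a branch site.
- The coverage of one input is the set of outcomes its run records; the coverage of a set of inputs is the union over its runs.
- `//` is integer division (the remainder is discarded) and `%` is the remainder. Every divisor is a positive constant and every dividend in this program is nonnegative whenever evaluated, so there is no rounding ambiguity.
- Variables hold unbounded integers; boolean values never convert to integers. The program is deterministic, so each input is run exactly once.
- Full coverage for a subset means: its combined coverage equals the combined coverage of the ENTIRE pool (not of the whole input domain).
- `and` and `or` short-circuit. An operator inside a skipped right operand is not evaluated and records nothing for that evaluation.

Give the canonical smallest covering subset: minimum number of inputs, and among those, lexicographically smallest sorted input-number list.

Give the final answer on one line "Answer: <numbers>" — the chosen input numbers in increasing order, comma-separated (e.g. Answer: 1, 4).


run #1 (c=-4, x=4) runs B2->S, B1->T, B3->F, B5->E, B4->T, B6->T, B7->F; records B1=T, B2=S, B3=F, B4=T, B5=E, B6=T, B7=F
run #2 (c=-1, x=3) runs B2->E, B1->F, B5->E, B4->T, B6->T, B7->F; records B1=F, B2=E, B4=T, B5=E, B6=T, B7=F
run #3 (c=-3, x=5) runs B2->E, B1->F, B5->E, B4->T, B6->F, B7->T; records B1=F, B2=E, B4=T, B5=E, B6=F, B7=T
run #4 (c=2, x=5) runs B2->E, B1->F, B5->S, B4->F, B6->F, B7->T; records B1=F, B2=E, B4=F, B5=S, B6=F, B7=T
union over all inputs: B1=T, B1=F, B2=S, B2=E, B3=F, B4=T, B4=F, B5=S, B5=E, B6=T, B6=F, B7=T, B7=F (13 outcomes)
every size-1 subset falls short of the 13 outcomes (best: 7/13)
inputs {1, 4} (size 2) cover everything; no size-2 subset with a lexicographically smaller index list covers all 13
Answer: 1, 4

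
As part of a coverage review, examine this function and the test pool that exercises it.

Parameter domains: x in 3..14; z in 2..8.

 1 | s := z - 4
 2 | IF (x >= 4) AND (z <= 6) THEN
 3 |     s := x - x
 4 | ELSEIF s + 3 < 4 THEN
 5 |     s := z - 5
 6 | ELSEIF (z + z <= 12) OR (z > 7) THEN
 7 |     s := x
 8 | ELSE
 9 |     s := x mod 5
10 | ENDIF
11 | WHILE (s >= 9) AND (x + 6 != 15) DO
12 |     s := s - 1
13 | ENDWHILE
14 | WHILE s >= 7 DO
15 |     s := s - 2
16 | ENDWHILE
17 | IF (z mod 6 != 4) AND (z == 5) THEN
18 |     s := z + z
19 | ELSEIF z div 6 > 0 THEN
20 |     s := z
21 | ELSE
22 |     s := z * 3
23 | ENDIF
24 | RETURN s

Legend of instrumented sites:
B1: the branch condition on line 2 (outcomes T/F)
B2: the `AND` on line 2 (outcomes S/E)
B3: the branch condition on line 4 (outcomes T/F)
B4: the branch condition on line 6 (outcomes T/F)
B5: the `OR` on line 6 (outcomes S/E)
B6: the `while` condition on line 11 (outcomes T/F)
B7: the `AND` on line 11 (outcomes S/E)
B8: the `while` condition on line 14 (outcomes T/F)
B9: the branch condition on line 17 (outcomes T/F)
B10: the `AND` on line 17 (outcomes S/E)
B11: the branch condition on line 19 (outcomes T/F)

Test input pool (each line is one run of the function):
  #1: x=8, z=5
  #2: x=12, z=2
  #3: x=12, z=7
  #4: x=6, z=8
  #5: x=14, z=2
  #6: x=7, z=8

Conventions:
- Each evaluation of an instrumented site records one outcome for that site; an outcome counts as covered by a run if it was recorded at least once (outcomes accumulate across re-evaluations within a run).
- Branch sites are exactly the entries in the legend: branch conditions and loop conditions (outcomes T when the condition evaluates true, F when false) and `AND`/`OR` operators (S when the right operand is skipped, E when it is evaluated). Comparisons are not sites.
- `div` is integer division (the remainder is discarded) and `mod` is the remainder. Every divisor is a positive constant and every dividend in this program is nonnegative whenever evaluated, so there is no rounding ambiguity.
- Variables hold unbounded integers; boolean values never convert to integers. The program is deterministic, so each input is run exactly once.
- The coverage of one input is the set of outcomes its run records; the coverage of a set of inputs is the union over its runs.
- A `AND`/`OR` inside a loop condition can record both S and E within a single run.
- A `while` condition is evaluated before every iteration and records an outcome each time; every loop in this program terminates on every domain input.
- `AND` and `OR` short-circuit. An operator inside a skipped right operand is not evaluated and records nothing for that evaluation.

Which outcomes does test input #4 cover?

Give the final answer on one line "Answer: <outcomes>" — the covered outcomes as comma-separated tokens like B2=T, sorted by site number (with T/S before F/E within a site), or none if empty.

Simulating input #4 (x=6, z=8) step by step:
  B2->E, B1->F, B3->F, B5->E, B4->T, B7->S, B6->F, B8->F, B10->E, B9->F
  B11->T
deduplicating events, the covered set is: B1=F, B2=E, B3=F, B4=T, B5=E, B6=F, B7=S, B8=F, B9=F, B10=E, B11=T

Answer: B1=F, B2=E, B3=F, B4=T, B5=E, B6=F, B7=S, B8=F, B9=F, B10=E, B11=T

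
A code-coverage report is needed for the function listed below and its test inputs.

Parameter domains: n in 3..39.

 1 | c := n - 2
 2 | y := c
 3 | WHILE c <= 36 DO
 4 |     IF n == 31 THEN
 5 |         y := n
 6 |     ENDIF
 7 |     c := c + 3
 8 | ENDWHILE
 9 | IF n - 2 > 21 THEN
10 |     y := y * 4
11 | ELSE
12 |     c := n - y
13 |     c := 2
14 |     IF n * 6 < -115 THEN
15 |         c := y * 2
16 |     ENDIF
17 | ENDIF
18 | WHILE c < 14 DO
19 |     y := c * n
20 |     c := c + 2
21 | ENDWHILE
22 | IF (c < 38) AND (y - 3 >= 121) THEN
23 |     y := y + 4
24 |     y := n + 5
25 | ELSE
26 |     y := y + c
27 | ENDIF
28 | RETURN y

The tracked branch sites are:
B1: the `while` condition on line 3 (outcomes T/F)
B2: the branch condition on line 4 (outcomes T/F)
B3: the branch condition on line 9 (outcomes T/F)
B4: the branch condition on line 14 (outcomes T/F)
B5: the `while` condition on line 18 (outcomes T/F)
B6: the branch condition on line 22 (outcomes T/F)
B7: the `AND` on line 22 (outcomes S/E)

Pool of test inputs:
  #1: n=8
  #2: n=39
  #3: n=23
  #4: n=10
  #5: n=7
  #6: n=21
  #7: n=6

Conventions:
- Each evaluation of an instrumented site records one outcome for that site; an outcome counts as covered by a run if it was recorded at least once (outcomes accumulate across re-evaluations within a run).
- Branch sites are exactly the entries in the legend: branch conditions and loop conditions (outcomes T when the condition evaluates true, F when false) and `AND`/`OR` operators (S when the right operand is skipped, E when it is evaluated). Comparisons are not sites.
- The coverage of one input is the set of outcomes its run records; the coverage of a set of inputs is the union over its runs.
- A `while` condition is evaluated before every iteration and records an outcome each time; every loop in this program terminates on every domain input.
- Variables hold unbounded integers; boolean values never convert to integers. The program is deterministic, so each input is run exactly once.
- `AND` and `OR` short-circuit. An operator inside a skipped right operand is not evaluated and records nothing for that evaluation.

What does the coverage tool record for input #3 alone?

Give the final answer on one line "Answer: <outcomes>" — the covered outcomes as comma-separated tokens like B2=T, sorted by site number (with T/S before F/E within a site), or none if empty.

Tracing the run of input #3 (n=23):
  B1->T, B2->F, B1->T, B2->F, B1->T, B2->F, B1->T, B2->F, B1->T, B2->F
  B1->T, B2->F, B1->F, B3->F, B4->F, B5->T, B5->T, B5->T, B5->T, B5->T
  B5->T, B5->F, B7->E, B6->T
as a set, this run covers: B1=T, B1=F, B2=F, B3=F, B4=F, B5=T, B5=F, B6=T, B7=E

Answer: B1=T, B1=F, B2=F, B3=F, B4=F, B5=T, B5=F, B6=T, B7=E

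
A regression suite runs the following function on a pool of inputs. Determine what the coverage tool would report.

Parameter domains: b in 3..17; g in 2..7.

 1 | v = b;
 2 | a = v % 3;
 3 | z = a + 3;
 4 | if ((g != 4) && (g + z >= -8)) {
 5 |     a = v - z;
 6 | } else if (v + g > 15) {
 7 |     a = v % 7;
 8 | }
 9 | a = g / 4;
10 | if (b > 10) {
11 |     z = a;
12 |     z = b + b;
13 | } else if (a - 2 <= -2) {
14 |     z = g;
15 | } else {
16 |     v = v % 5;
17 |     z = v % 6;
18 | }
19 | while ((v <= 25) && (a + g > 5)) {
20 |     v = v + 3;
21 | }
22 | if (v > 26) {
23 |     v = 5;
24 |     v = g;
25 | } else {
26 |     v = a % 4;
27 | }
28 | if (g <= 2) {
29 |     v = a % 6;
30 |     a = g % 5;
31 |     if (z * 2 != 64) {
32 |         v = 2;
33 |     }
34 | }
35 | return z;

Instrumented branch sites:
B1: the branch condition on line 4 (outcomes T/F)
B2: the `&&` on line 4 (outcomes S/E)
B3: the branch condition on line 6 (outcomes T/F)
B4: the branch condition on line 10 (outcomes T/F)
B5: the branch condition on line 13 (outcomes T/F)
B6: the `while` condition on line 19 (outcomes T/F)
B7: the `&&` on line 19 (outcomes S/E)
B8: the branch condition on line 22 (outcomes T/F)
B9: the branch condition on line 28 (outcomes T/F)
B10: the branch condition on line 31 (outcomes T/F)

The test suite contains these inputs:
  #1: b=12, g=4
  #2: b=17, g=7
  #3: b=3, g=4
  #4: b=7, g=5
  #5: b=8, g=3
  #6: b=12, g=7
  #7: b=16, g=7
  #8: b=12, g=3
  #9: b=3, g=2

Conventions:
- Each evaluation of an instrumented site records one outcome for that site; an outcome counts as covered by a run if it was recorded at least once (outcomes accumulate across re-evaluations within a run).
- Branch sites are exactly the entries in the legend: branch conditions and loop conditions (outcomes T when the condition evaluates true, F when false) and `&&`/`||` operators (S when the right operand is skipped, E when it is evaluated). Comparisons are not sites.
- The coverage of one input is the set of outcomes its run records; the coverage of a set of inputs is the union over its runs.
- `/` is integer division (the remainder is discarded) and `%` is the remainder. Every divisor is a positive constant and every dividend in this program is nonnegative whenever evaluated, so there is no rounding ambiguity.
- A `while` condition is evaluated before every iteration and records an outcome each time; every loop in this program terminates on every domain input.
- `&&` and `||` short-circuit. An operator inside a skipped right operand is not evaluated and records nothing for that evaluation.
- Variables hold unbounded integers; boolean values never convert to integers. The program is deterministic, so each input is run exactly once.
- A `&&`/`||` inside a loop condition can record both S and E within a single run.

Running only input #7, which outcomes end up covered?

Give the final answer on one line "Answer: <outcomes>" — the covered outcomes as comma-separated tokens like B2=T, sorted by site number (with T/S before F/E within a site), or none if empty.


Tracing the run of input #7 (b=16, g=7):
  B2->E, B1->T, B4->T, B7->E, B6->T, B7->E, B6->T, B7->E, B6->T, B7->E
  B6->T, B7->S, B6->F, B8->T, B9->F
collecting distinct outcomes: B1=T, B2=E, B4=T, B6=T, B6=F, B7=S, B7=E, B8=T, B9=F
Answer: B1=T, B2=E, B4=T, B6=T, B6=F, B7=S, B7=E, B8=T, B9=F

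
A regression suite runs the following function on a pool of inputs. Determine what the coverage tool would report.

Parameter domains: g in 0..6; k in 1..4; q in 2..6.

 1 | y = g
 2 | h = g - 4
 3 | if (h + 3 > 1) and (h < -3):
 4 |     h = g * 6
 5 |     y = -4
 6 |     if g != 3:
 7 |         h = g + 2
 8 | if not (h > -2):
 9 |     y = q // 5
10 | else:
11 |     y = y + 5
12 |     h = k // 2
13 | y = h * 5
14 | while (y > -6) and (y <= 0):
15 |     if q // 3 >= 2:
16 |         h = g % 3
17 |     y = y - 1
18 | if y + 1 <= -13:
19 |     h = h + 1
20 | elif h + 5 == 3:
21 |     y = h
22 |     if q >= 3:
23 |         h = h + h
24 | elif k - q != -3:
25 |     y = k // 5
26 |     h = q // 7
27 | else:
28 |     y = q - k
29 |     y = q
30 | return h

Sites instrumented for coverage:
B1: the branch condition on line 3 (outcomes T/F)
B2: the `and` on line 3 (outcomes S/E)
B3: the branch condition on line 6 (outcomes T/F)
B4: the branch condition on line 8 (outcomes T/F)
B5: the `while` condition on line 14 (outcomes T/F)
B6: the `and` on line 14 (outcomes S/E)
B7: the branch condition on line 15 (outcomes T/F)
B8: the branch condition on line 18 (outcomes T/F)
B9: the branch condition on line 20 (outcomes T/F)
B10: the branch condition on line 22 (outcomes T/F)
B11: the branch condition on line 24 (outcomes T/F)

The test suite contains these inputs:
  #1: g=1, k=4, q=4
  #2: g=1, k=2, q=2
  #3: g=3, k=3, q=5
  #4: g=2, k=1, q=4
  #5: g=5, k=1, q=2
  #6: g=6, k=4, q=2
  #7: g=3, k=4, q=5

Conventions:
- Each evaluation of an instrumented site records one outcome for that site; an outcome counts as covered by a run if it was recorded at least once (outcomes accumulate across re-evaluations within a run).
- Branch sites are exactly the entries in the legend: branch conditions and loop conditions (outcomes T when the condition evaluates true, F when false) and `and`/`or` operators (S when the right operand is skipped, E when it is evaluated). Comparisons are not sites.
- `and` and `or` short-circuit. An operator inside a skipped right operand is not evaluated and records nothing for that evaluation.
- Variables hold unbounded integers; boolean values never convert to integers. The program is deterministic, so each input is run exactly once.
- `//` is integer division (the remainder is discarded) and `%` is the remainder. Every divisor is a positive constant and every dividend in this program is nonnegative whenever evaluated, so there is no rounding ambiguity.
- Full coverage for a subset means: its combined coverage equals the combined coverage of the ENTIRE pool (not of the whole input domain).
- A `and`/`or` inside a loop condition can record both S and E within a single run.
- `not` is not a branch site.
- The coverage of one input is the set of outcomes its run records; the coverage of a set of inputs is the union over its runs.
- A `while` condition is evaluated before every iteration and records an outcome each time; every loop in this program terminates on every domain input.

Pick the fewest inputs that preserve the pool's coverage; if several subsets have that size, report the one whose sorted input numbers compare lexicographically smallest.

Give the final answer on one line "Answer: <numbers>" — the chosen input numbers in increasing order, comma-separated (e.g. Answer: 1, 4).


input #1, g=1, k=4, q=4: outcomes B1=F, B2=S, B4=T, B5=F, B6=S, B8=T
input #2, g=1, k=2, q=2: outcomes B1=F, B2=S, B4=T, B5=F, B6=S, B8=T
input #3, g=3, k=3, q=5: outcomes B1=F, B2=E, B4=F, B5=F, B6=E, B8=F, B9=F, B11=T
input #4, g=2, k=1, q=4: outcomes B1=F, B2=S, B4=T, B5=F, B6=S, B8=F, B9=T, B10=T
input #5, g=5, k=1, q=2: outcomes B1=F, B2=E, B4=F, B5=T, B5=F, B6=S, B6=E, B7=F, B8=F, B9=F, B11=T
input #6, g=6, k=4, q=2: outcomes B1=F, B2=E, B4=F, B5=F, B6=E, B8=F, B9=F, B11=T
input #7, g=3, k=4, q=5: outcomes B1=F, B2=E, B4=F, B5=F, B6=E, B8=F, B9=F, B11=T
the full pool covers 16 outcomes: B1=F, B2=S, B2=E, B4=T, B4=F, B5=T, B5=F, B6=S, B6=E, B7=F, B8=T, B8=F, B9=T, B9=F, B10=T, B11=T
no size-1 subset reaches all 16 outcomes (best union: 11/16)
no size-2 subset reaches all 16 outcomes (best union: 15/16)
the canonical winner is {1, 4, 5}: size 3, full 16-outcome coverage, earliest index list among size-3 covers
Answer: 1, 4, 5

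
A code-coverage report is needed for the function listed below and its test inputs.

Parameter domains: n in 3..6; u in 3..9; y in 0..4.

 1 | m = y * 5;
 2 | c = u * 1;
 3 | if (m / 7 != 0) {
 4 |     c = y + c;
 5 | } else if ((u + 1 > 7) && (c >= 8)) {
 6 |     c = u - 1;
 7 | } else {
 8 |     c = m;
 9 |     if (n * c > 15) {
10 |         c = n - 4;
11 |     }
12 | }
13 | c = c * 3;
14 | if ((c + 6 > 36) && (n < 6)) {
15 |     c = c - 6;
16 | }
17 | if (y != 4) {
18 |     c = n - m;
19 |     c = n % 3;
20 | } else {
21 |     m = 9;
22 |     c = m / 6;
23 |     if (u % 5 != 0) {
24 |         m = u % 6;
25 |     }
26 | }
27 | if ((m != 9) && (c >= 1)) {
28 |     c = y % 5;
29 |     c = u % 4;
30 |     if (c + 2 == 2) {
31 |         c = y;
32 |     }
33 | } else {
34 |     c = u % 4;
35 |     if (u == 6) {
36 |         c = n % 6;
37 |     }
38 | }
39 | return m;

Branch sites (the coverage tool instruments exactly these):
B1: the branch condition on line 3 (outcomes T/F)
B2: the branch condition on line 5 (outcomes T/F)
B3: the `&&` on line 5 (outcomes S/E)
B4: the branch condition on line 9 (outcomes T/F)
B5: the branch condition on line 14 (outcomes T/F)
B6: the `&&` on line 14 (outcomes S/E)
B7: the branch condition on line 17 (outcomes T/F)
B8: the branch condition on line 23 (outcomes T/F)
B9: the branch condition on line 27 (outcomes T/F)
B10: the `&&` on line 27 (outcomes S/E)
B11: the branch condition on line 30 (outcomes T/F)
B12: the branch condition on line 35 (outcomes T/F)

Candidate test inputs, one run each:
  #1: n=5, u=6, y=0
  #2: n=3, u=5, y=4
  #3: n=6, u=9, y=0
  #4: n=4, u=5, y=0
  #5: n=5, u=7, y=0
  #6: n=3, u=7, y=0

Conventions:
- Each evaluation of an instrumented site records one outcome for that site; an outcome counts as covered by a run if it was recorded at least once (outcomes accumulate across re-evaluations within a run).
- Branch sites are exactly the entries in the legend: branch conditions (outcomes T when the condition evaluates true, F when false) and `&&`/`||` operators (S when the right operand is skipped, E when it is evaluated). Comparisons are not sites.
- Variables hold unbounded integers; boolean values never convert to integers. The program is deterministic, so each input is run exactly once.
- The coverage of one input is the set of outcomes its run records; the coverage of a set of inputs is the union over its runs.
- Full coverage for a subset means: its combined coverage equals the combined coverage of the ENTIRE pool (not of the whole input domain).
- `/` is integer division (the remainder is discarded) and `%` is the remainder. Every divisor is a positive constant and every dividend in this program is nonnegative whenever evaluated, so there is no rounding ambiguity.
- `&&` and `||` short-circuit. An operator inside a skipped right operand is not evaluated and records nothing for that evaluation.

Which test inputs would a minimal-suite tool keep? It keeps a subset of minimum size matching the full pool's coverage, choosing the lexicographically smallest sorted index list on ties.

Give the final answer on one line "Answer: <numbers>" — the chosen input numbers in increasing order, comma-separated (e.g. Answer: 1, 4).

#1 (n=5, u=6, y=0) -> B1->F, B3->S, B2->F, B4->F, B6->S, B5->F, B7->T, B10->E, B9->T, B11->F; covered: B1=F, B2=F, B3=S, B4=F, B5=F, B6=S, B7=T, B9=T, B10=E, B11=F
#2 (n=3, u=5, y=4) -> B1->T, B6->S, B5->F, B7->F, B8->F, B10->S, B9->F, B12->F; covered: B1=T, B5=F, B6=S, B7=F, B8=F, B9=F, B10=S, B12=F
#3 (n=6, u=9, y=0) -> B1->F, B3->E, B2->T, B6->S, B5->F, B7->T, B10->E, B9->F, B12->F; covered: B1=F, B2=T, B3=E, B5=F, B6=S, B7=T, B9=F, B10=E, B12=F
#4 (n=4, u=5, y=0) -> B1->F, B3->S, B2->F, B4->F, B6->S, B5->F, B7->T, B10->E, B9->T, B11->F; covered: B1=F, B2=F, B3=S, B4=F, B5=F, B6=S, B7=T, B9=T, B10=E, B11=F
#5 (n=5, u=7, y=0) -> B1->F, B3->E, B2->F, B4->F, B6->S, B5->F, B7->T, B10->E, B9->T, B11->F; covered: B1=F, B2=F, B3=E, B4=F, B5=F, B6=S, B7=T, B9=T, B10=E, B11=F
#6 (n=3, u=7, y=0) -> B1->F, B3->E, B2->F, B4->F, B6->S, B5->F, B7->T, B10->E, B9->F, B12->F; covered: B1=F, B2=F, B3=E, B4=F, B5=F, B6=S, B7=T, B9=F, B10=E, B12=F
union over all inputs: B1=T, B1=F, B2=T, B2=F, B3=S, B3=E, B4=F, B5=F, B6=S, B7=T, B7=F, B8=F, B9=T, B9=F, B10=S, B10=E, B11=F, B12=F (18 outcomes)
size 1 is not enough: best union over all size-1 subsets is 10/18
size 2 is not enough: best union over all size-2 subsets is 16/18
inputs {1, 2, 3} (size 3) cover everything; no size-3 subset with a lexicographically smaller index list covers all 18

Answer: 1, 2, 3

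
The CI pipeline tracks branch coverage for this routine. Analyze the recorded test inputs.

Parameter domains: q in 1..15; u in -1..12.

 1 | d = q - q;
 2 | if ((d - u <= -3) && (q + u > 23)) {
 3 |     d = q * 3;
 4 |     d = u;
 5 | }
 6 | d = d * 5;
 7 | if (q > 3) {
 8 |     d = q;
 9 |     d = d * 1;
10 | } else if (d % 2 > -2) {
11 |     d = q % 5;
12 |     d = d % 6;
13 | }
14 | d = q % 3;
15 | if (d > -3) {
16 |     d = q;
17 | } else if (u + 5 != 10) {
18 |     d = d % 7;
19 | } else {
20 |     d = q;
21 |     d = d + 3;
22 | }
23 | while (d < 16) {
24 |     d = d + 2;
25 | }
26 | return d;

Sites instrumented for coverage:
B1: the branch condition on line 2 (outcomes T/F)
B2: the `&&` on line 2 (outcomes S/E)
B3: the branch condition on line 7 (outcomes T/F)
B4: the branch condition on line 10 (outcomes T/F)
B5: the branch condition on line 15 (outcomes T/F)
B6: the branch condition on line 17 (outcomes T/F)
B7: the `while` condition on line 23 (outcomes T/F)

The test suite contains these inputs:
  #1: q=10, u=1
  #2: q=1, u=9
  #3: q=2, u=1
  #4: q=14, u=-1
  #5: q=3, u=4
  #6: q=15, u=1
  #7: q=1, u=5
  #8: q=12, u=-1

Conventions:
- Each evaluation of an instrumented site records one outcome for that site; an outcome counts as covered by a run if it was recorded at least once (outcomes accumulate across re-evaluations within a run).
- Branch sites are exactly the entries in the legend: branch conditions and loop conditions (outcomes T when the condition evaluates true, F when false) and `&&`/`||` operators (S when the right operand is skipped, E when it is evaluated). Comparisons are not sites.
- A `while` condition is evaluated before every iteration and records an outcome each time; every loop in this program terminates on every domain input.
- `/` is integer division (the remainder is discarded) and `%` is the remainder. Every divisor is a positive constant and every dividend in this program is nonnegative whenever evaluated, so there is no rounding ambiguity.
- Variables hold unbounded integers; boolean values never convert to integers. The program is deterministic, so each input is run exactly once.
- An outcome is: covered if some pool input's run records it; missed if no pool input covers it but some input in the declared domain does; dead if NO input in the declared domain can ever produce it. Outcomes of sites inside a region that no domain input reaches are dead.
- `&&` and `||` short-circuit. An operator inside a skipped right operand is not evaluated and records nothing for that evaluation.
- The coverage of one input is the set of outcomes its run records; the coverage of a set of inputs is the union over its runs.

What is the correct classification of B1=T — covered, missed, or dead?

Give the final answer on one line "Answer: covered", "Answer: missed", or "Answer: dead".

no pool input records B1=T
but domain input (q=12, u=12) does record it -> reachable, so missed

Answer: missed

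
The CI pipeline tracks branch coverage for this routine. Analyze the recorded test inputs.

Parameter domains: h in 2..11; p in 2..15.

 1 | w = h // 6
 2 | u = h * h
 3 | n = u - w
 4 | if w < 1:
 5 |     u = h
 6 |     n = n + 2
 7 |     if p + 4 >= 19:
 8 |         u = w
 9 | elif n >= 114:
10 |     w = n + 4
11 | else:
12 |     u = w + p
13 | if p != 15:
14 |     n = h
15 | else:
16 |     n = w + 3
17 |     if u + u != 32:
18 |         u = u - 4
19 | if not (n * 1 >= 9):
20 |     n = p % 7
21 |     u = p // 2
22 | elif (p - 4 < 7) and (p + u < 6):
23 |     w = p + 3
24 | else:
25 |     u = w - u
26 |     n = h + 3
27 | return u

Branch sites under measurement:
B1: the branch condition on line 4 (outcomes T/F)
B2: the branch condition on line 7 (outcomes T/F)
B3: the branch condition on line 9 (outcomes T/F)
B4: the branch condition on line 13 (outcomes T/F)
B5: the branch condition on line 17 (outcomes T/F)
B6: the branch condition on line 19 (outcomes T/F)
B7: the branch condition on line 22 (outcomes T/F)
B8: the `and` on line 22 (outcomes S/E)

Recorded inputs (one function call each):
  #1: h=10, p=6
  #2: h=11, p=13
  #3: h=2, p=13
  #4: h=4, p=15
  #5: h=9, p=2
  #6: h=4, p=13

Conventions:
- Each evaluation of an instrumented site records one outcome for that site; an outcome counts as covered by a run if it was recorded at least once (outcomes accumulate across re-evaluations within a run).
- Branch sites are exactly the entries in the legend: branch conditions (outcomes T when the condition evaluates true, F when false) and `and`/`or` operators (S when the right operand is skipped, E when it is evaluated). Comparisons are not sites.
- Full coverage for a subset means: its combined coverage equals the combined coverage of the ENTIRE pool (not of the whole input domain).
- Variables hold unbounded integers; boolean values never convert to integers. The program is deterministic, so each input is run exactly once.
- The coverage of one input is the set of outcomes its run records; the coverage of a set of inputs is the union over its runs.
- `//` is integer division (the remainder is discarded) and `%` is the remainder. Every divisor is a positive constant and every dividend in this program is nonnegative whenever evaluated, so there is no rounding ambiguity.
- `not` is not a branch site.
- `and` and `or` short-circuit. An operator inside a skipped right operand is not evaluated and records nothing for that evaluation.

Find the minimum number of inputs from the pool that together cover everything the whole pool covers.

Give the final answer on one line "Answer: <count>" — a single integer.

input #1 (h=10, p=6): events B1->F, B3->F, B4->T, B6->F, B8->E, B7->F; covers B1=F, B3=F, B4=T, B6=F, B7=F, B8=E
input #2 (h=11, p=13): events B1->F, B3->T, B4->T, B6->F, B8->S, B7->F; covers B1=F, B3=T, B4=T, B6=F, B7=F, B8=S
input #3 (h=2, p=13): events B1->T, B2->F, B4->T, B6->T; covers B1=T, B2=F, B4=T, B6=T
input #4 (h=4, p=15): events B1->T, B2->T, B4->F, B5->T, B6->T; covers B1=T, B2=T, B4=F, B5=T, B6=T
input #5 (h=9, p=2): events B1->F, B3->F, B4->T, B6->F, B8->E, B7->T; covers B1=F, B3=F, B4=T, B6=F, B7=T, B8=E
input #6 (h=4, p=13): events B1->T, B2->F, B4->T, B6->T; covers B1=T, B2=F, B4=T, B6=T
together the pool reaches 15 outcomes: B1=T, B1=F, B2=T, B2=F, B3=T, B3=F, B4=T, B4=F, B5=T, B6=T, B6=F, B7=T, B7=F, B8=S, B8=E
checked all size-1 subsets: none covers 15 outcomes (max 6/15)
checked all size-2 subsets: none covers 15 outcomes (max 11/15)
checked all size-3 subsets: none covers 15 outcomes (max 14/15)
the canonical winner is {2, 3, 4, 5}: size 4, full 15-outcome coverage, earliest index list among size-4 covers

Answer: 4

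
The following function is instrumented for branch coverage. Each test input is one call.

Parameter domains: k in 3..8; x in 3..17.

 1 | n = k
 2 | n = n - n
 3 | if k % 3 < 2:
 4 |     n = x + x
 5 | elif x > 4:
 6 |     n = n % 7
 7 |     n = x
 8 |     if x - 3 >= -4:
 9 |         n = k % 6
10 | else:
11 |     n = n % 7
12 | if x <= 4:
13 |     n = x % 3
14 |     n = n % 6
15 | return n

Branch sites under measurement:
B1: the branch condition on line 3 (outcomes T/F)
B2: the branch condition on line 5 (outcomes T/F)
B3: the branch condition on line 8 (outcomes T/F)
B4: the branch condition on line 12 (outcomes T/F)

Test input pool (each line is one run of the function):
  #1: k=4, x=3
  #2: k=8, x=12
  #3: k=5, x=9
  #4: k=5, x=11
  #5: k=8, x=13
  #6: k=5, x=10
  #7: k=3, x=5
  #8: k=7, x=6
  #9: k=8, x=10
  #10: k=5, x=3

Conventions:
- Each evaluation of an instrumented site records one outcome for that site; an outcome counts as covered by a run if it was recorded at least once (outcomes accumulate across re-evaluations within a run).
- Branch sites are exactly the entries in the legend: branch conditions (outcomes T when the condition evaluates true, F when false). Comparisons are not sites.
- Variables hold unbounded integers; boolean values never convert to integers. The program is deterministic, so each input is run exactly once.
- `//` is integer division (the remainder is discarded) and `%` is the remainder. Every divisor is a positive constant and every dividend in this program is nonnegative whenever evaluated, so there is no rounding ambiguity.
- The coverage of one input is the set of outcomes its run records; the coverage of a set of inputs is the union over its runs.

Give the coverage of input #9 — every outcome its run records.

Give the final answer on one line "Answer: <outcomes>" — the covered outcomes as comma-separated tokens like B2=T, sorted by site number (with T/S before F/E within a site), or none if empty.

Running input #9 (k=8, x=10), event by event:
  B1->F, B2->T, B3->T, B4->F
collecting distinct outcomes: B1=F, B2=T, B3=T, B4=F

Answer: B1=F, B2=T, B3=T, B4=F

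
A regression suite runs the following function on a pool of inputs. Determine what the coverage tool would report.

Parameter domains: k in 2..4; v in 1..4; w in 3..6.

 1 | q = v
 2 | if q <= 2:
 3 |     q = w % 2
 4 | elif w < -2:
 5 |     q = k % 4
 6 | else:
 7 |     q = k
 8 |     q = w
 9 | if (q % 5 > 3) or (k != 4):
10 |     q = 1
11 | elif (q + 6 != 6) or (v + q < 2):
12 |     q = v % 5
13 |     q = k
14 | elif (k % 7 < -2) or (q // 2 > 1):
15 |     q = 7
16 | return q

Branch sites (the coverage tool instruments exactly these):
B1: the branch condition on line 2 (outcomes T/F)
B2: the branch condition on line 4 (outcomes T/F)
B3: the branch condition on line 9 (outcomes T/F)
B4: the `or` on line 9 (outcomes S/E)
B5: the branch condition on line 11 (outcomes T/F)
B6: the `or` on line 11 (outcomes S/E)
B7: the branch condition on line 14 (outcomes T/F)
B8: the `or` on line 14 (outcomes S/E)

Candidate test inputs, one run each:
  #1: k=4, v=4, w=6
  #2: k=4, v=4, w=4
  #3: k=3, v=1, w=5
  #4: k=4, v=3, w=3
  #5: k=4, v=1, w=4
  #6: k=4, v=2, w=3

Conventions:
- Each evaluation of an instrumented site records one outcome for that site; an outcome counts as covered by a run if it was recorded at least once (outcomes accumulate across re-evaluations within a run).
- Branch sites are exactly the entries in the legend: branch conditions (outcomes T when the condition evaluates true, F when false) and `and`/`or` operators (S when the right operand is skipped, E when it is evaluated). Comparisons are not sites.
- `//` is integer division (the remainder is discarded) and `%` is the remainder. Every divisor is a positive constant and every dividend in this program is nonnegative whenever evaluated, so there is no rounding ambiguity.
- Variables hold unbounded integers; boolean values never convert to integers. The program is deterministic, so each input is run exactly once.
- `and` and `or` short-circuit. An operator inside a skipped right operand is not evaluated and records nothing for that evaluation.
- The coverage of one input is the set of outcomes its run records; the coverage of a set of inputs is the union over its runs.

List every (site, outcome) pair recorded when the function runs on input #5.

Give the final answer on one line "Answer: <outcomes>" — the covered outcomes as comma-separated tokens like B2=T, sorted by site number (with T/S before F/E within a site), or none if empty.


Event log for input #5 (k=4, v=1, w=4):
  B1->T, B4->E, B3->F, B6->E, B5->T
distinct outcomes covered: B1=T, B3=F, B4=E, B5=T, B6=E
Answer: B1=T, B3=F, B4=E, B5=T, B6=E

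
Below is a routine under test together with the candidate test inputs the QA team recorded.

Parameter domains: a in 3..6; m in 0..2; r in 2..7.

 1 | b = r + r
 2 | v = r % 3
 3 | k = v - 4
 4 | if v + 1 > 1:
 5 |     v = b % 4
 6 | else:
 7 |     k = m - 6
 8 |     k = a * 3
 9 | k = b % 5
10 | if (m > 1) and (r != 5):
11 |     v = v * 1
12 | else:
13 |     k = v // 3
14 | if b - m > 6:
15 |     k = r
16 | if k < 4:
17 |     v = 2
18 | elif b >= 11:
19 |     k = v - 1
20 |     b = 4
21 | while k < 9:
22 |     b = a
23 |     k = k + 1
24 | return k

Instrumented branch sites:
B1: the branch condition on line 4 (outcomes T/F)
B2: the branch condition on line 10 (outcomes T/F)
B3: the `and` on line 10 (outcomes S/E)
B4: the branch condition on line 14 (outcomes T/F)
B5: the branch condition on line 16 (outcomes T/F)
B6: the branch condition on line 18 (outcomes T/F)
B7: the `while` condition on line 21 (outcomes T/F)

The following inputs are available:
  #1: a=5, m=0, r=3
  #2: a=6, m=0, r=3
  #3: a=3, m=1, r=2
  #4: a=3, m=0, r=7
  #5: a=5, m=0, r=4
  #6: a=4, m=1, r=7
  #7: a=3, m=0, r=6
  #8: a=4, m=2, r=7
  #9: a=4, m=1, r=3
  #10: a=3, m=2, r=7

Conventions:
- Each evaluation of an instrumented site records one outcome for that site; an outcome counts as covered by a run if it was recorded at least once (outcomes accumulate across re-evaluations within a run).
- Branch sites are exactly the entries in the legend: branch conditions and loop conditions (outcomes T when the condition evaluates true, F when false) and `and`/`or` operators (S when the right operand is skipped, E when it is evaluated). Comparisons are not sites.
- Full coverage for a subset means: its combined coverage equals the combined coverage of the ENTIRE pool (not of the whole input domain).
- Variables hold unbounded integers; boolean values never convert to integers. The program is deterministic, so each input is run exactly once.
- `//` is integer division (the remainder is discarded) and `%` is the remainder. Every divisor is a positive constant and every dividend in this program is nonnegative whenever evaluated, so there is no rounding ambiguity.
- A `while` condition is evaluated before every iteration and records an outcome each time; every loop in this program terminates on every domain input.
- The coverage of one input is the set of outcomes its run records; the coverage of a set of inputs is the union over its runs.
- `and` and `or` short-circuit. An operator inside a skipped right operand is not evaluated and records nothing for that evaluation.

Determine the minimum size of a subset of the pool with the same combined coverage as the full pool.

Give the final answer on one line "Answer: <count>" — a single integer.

run #1 (a=5, m=0, r=3) runs B1->F, B3->S, B2->F, B4->F, B5->T, B7->T, B7->T, B7->T, B7->T, B7->T, B7->T, B7->T, B7->T, B7->T, ...; records B1=F, B2=F, B3=S, B4=F, B5=T, B7=T, B7=F
run #2 (a=6, m=0, r=3) runs B1->F, B3->S, B2->F, B4->F, B5->T, B7->T, B7->T, B7->T, B7->T, B7->T, B7->T, B7->T, B7->T, B7->T, ...; records B1=F, B2=F, B3=S, B4=F, B5=T, B7=T, B7=F
run #3 (a=3, m=1, r=2) runs B1->T, B3->S, B2->F, B4->F, B5->T, B7->T, B7->T, B7->T, B7->T, B7->T, B7->T, B7->T, B7->T, B7->T, ...; records B1=T, B2=F, B3=S, B4=F, B5=T, B7=T, B7=F
run #4 (a=3, m=0, r=7) runs B1->T, B3->S, B2->F, B4->T, B5->F, B6->T, B7->T, B7->T, B7->T, B7->T, B7->T, B7->T, B7->T, B7->T, ...; records B1=T, B2=F, B3=S, B4=T, B5=F, B6=T, B7=T, B7=F
run #5 (a=5, m=0, r=4) runs B1->T, B3->S, B2->F, B4->T, B5->F, B6->F, B7->T, B7->T, B7->T, B7->T, B7->T, B7->F; records B1=T, B2=F, B3=S, B4=T, B5=F, B6=F, B7=T, B7=F
run #6 (a=4, m=1, r=7) runs B1->T, B3->S, B2->F, B4->T, B5->F, B6->T, B7->T, B7->T, B7->T, B7->T, B7->T, B7->T, B7->T, B7->T, ...; records B1=T, B2=F, B3=S, B4=T, B5=F, B6=T, B7=T, B7=F
run #7 (a=3, m=0, r=6) runs B1->F, B3->S, B2->F, B4->T, B5->F, B6->T, B7->T, B7->T, B7->T, B7->T, B7->T, B7->T, B7->T, B7->T, ...; records B1=F, B2=F, B3=S, B4=T, B5=F, B6=T, B7=T, B7=F
run #8 (a=4, m=2, r=7) runs B1->T, B3->E, B2->T, B4->T, B5->F, B6->T, B7->T, B7->T, B7->T, B7->T, B7->T, B7->T, B7->T, B7->T, ...; records B1=T, B2=T, B3=E, B4=T, B5=F, B6=T, B7=T, B7=F
run #9 (a=4, m=1, r=3) runs B1->F, B3->S, B2->F, B4->F, B5->T, B7->T, B7->T, B7->T, B7->T, B7->T, B7->T, B7->T, B7->T, B7->T, ...; records B1=F, B2=F, B3=S, B4=F, B5=T, B7=T, B7=F
run #10 (a=3, m=2, r=7) runs B1->T, B3->E, B2->T, B4->T, B5->F, B6->T, B7->T, B7->T, B7->T, B7->T, B7->T, B7->T, B7->T, B7->T, ...; records B1=T, B2=T, B3=E, B4=T, B5=F, B6=T, B7=T, B7=F
the full pool covers 14 outcomes: B1=T, B1=F, B2=T, B2=F, B3=S, B3=E, B4=T, B4=F, B5=T, B5=F, B6=T, B6=F, B7=T, B7=F
no size-1 subset reaches all 14 outcomes (best union: 8/14)
no size-2 subset reaches all 14 outcomes (best union: 13/14)
inputs {1, 5, 8} (size 3) cover everything; no size-3 subset with a lexicographically smaller index list covers all 14

Answer: 3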